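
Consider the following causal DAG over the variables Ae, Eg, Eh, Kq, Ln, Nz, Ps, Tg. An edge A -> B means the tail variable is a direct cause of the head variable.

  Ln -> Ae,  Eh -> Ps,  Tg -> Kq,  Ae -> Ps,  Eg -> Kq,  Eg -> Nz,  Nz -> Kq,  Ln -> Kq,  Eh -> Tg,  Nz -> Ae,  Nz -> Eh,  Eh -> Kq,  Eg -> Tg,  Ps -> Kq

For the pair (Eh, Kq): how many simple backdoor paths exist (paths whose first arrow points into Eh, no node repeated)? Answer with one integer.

A backdoor path from Eh to Kq is any simple undirected path whose first edge points into Eh (i.e. leaves Eh via a parent).
Parents of Eh: {Nz}.
Enumerating:
  P1: Eh <- Nz <- Eg -> Tg -> Kq
  P2: Eh <- Nz <- Eg -> Kq
  P3: Eh <- Nz -> Ae <- Ln -> Kq
  P4: Eh <- Nz -> Ae -> Ps -> Kq
  P5: Eh <- Nz -> Kq
That exhausts the simple backdoor paths. Count: 5.

5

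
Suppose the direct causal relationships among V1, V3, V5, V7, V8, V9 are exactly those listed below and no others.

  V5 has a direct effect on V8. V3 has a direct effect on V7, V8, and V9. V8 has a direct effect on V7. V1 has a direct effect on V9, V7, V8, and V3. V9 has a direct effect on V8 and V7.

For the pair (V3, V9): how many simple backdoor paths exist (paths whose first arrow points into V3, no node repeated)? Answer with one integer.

5

A backdoor path from V3 to V9 is any simple undirected path whose first edge points into V3 (i.e. leaves V3 via a parent).
Parents of V3: {V1}.
Enumerating:
  P1: V3 <- V1 -> V9
  P2: V3 <- V1 -> V8 <- V9
  P3: V3 <- V1 -> V8 -> V7 <- V9
  P4: V3 <- V1 -> V7 <- V9
  P5: V3 <- V1 -> V7 <- V8 <- V9
That exhausts the simple backdoor paths. Count: 5.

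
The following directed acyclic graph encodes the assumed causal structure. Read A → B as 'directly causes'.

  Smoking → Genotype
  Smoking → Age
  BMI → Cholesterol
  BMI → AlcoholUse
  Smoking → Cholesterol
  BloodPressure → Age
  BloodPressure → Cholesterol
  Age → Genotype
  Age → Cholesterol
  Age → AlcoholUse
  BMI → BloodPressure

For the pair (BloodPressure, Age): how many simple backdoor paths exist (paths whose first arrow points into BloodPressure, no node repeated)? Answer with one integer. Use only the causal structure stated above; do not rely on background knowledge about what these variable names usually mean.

4

A backdoor path from BloodPressure to Age is any simple undirected path whose first edge points into BloodPressure (i.e. leaves BloodPressure via a parent).
Parents of BloodPressure: {BMI}.
Enumerating:
  P1: BloodPressure <- BMI -> AlcoholUse <- Age
  P2: BloodPressure <- BMI -> Cholesterol <- Smoking -> Age
  P3: BloodPressure <- BMI -> Cholesterol <- Smoking -> Genotype <- Age
  P4: BloodPressure <- BMI -> Cholesterol <- Age
That exhausts the simple backdoor paths. Count: 4.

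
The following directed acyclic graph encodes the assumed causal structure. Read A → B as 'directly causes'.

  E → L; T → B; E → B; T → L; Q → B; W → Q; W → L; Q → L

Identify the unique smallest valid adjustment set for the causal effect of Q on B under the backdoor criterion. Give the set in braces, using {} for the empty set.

Variables eligible for adjustment (non-descendants of Q, excluding Q and B): {E, T, W}.
Backdoor paths from Q to B:
  P1: Q <- W -> L <- E -> B
  P2: Q <- W -> L <- T -> B
Each backdoor path contains an unconditioned collider, so every path is already blocked with the empty conditioning set:
  P1: blocked at collider L (neither it nor any descendant is in the conditioning set).
  P2: blocked at collider L (neither it nor any descendant is in the conditioning set).
The empty set is therefore the unique smallest valid set.

{}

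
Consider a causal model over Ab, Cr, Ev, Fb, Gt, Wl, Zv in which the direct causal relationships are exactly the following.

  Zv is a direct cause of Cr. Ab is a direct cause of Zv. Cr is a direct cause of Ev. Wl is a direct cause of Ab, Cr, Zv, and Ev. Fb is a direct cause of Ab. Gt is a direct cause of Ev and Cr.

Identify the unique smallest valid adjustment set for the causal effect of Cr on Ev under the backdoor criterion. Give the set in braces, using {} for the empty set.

{Gt, Wl}

Variables eligible for adjustment (non-descendants of Cr, excluding Cr and Ev): {Ab, Fb, Gt, Wl, Zv}.
Backdoor paths from Cr to Ev:
  P1: Cr <- Wl -> Ev
  P2: Cr <- Gt -> Ev
  P3: Cr <- Zv <- Wl -> Ev
  P4: Cr <- Zv <- Ab <- Wl -> Ev
The empty set is not sufficient: P1 (Cr <- Wl -> Ev) has no collider blocking it and no conditioned non-collider, so it is open.
Try {Gt, Wl}:
  P1: blocked at fork node Wl ∈ conditioning set.
  P2: blocked at fork node Gt ∈ conditioning set.
  P3: blocked at fork node Wl ∈ conditioning set.
  P4: blocked at fork node Wl ∈ conditioning set.
{Gt, Wl} contains no descendant of Cr and blocks every backdoor path.
Every element of {Gt, Wl} is needed (dropping Gt leaves P2 open; dropping Wl leaves P1 open), so no proper subset is valid.
Among all size-2 subsets of the eligible variables, only {Gt, Wl} blocks every backdoor path, so it is the unique smallest valid adjustment set.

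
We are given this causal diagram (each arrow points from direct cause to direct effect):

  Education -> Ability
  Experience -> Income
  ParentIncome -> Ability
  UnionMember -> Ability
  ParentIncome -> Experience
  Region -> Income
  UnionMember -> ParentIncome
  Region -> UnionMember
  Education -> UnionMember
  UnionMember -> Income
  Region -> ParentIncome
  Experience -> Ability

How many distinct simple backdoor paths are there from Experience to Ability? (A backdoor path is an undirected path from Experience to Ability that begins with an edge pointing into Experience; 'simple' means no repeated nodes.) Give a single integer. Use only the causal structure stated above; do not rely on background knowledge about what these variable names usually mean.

A backdoor path from Experience to Ability is any simple undirected path whose first edge points into Experience (i.e. leaves Experience via a parent).
Parents of Experience: {ParentIncome}.
Enumerating:
  P1: Experience <- ParentIncome <- Region -> UnionMember <- Education -> Ability
  P2: Experience <- ParentIncome <- Region -> UnionMember -> Ability
  P3: Experience <- ParentIncome <- Region -> Income <- UnionMember <- Education -> Ability
  P4: Experience <- ParentIncome <- Region -> Income <- UnionMember -> Ability
  P5: Experience <- ParentIncome <- UnionMember <- Education -> Ability
  P6: Experience <- ParentIncome <- UnionMember -> Ability
  P7: Experience <- ParentIncome -> Ability
That exhausts the simple backdoor paths. Count: 7.

7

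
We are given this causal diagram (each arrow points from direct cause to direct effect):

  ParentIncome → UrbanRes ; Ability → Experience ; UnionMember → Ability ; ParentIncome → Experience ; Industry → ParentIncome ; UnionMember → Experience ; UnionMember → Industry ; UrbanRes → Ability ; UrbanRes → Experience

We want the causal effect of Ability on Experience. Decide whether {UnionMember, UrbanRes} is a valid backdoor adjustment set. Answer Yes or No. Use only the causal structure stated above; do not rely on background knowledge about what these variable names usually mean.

Yes

Backdoor paths from Ability to Experience (paths whose first edge points into Ability):
  P1: Ability <- UnionMember -> Industry -> ParentIncome -> UrbanRes -> Experience
  P2: Ability <- UnionMember -> Industry -> ParentIncome -> Experience
  P3: Ability <- UnionMember -> Experience
  P4: Ability <- UrbanRes <- ParentIncome <- Industry <- UnionMember -> Experience
  P5: Ability <- UrbanRes <- ParentIncome -> Experience
  P6: Ability <- UrbanRes -> Experience
Condition 1 (no descendant of Ability in the set): holds — descendants of Ability are {Experience}; none are in {UnionMember, UrbanRes}.
Condition 2 (every backdoor path blocked by {UnionMember, UrbanRes}):
  P1: blocked at fork node UnionMember ∈ conditioning set.
  P2: blocked at fork node UnionMember ∈ conditioning set.
  P3: blocked at fork node UnionMember ∈ conditioning set.
  P4: blocked at chain node UrbanRes ∈ conditioning set.
  P5: blocked at chain node UrbanRes ∈ conditioning set.
  P6: blocked at fork node UrbanRes ∈ conditioning set.
{UnionMember, UrbanRes} satisfies the backdoor criterion.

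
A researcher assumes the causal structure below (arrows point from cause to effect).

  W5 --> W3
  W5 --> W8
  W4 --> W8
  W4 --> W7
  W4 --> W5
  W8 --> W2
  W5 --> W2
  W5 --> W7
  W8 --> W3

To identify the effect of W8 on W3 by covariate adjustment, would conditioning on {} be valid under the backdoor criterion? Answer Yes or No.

No

Backdoor paths from W8 to W3 (paths whose first edge points into W8):
  P1: W8 <- W4 -> W5 -> W3
  P2: W8 <- W4 -> W7 <- W5 -> W3
  P3: W8 <- W5 -> W3
Condition 1 (no descendant of W8 in the set): holds — descendants of W8 are {W2, W3}; none are in {}.
Condition 2 (every backdoor path blocked by {}):
  P1: open — no interior node is in the conditioning set.
  P2: blocked at collider W7 (neither it nor any descendant is in the conditioning set).
  P3: open — no interior node is in the conditioning set.
{} does not satisfy the backdoor criterion.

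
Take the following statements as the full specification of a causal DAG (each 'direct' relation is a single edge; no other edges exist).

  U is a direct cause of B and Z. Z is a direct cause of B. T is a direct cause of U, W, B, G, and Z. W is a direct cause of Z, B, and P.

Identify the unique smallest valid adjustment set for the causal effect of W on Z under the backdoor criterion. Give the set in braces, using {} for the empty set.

Variables eligible for adjustment (non-descendants of W, excluding W and Z): {G, T, U}.
Backdoor paths from W to Z:
  P1: W <- T -> U -> Z
  P2: W <- T -> U -> B <- Z
  P3: W <- T -> Z
  P4: W <- T -> B <- U -> Z
  P5: W <- T -> B <- Z
The empty set is not sufficient: P1 (W <- T -> U -> Z) has no collider blocking it and no conditioned non-collider, so it is open.
Try {T}:
  P1: blocked at fork node T ∈ conditioning set.
  P2: blocked at fork node T ∈ conditioning set.
  P3: blocked at fork node T ∈ conditioning set.
  P4: blocked at fork node T ∈ conditioning set.
  P5: blocked at fork node T ∈ conditioning set.
{T} contains no descendant of W and blocks every backdoor path.
No other singleton works — e.g. {G} leaves P1 open — so {T} is the unique smallest valid adjustment set.

{T}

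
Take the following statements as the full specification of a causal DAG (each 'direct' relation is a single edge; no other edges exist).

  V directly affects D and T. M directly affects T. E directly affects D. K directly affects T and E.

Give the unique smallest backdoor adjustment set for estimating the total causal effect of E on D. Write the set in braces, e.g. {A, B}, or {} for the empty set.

{}

Variables eligible for adjustment (non-descendants of E, excluding E and D): {K, M, T, V}.
Backdoor paths from E to D:
  P1: E <- K -> T <- V -> D
Each backdoor path contains an unconditioned collider, so every path is already blocked with the empty conditioning set:
  P1: blocked at collider T (neither it nor any descendant is in the conditioning set).
The empty set is therefore the unique smallest valid set.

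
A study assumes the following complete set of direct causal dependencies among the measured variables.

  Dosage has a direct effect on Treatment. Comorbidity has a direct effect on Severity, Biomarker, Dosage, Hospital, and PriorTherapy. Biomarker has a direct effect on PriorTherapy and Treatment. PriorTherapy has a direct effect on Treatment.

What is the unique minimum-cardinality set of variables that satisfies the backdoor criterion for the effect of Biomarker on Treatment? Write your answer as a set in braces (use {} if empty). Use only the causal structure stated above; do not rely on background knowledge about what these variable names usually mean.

{Comorbidity}

Variables eligible for adjustment (non-descendants of Biomarker, excluding Biomarker and Treatment): {Comorbidity, Dosage, Hospital, Severity}.
Backdoor paths from Biomarker to Treatment:
  P1: Biomarker <- Comorbidity -> PriorTherapy -> Treatment
  P2: Biomarker <- Comorbidity -> Dosage -> Treatment
The empty set is not sufficient: P1 (Biomarker <- Comorbidity -> PriorTherapy -> Treatment) has no collider blocking it and no conditioned non-collider, so it is open.
Try {Comorbidity}:
  P1: blocked at fork node Comorbidity ∈ conditioning set.
  P2: blocked at fork node Comorbidity ∈ conditioning set.
{Comorbidity} contains no descendant of Biomarker and blocks every backdoor path.
No other singleton works — e.g. {Hospital} leaves P1 open — so {Comorbidity} is the unique smallest valid adjustment set.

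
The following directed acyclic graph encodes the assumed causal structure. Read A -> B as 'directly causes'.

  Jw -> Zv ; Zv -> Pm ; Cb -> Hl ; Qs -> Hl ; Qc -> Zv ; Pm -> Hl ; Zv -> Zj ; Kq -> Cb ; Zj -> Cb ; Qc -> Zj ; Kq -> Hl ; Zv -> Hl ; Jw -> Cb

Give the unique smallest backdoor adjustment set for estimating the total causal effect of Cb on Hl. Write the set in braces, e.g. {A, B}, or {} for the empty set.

{Kq, Zv}

Variables eligible for adjustment (non-descendants of Cb, excluding Cb and Hl): {Jw, Kq, Pm, Qc, Qs, Zj, Zv}.
Backdoor paths from Cb to Hl:
  P1: Cb <- Jw -> Zv -> Pm -> Hl
  P2: Cb <- Jw -> Zv -> Hl
  P3: Cb <- Kq -> Hl
  P4: Cb <- Zj <- Qc -> Zv -> Pm -> Hl
  P5: Cb <- Zj <- Qc -> Zv -> Hl
  P6: Cb <- Zj <- Zv -> Pm -> Hl
  P7: Cb <- Zj <- Zv -> Hl
The empty set is not sufficient: P1 (Cb <- Jw -> Zv -> Pm -> Hl) has no collider blocking it and no conditioned non-collider, so it is open.
Try {Kq, Zv}:
  P1: blocked at chain node Zv ∈ conditioning set.
  P2: blocked at chain node Zv ∈ conditioning set.
  P3: blocked at fork node Kq ∈ conditioning set.
  P4: blocked at chain node Zv ∈ conditioning set.
  P5: blocked at chain node Zv ∈ conditioning set.
  P6: blocked at fork node Zv ∈ conditioning set.
  P7: blocked at fork node Zv ∈ conditioning set.
{Kq, Zv} contains no descendant of Cb and blocks every backdoor path.
Every element of {Kq, Zv} is needed (dropping Kq leaves P3 open; dropping Zv leaves P1 open), so no proper subset is valid.
Among all size-2 subsets of the eligible variables, only {Kq, Zv} blocks every backdoor path, so it is the unique smallest valid adjustment set.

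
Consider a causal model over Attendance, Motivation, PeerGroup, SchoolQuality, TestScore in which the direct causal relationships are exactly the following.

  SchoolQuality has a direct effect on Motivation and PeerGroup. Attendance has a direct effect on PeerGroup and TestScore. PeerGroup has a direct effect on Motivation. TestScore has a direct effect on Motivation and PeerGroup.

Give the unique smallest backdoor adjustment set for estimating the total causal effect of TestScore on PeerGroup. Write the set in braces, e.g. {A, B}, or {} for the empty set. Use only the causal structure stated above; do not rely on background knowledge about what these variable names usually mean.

{Attendance}

Variables eligible for adjustment (non-descendants of TestScore, excluding TestScore and PeerGroup): {Attendance, SchoolQuality}.
Backdoor paths from TestScore to PeerGroup:
  P1: TestScore <- Attendance -> PeerGroup
The empty set is not sufficient: P1 (TestScore <- Attendance -> PeerGroup) has no collider blocking it and no conditioned non-collider, so it is open.
Try {Attendance}:
  P1: blocked at fork node Attendance ∈ conditioning set.
{Attendance} contains no descendant of TestScore and blocks every backdoor path.
No other singleton works — e.g. {SchoolQuality} leaves P1 open — so {Attendance} is the unique smallest valid adjustment set.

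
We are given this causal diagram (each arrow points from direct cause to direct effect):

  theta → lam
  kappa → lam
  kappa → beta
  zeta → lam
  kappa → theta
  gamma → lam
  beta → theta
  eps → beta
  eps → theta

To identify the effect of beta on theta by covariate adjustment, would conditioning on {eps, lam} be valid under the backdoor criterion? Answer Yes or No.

Backdoor paths from beta to theta (paths whose first edge points into beta):
  P1: beta <- eps -> theta
  P2: beta <- kappa -> theta
  P3: beta <- kappa -> lam <- theta
Condition 1 (no descendant of beta in the set): FAILS — lam is a descendant of beta.
Condition 2 (every backdoor path blocked by {eps, lam}):
  P1: blocked at fork node eps ∈ conditioning set.
  P2: open — no interior node is in the conditioning set.
  P3: open — collider(s) lam are conditioned on (or have a conditioned descendant) and no non-collider on the path is in the set.
{eps, lam} does not satisfy the backdoor criterion.

No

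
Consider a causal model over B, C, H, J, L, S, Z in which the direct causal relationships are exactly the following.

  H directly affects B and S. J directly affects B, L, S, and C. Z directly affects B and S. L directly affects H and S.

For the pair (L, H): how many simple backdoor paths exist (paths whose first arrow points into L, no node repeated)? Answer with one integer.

4

A backdoor path from L to H is any simple undirected path whose first edge points into L (i.e. leaves L via a parent).
Parents of L: {J}.
Enumerating:
  P1: L <- J -> S <- Z -> B <- H
  P2: L <- J -> S <- H
  P3: L <- J -> B <- Z -> S <- H
  P4: L <- J -> B <- H
That exhausts the simple backdoor paths. Count: 4.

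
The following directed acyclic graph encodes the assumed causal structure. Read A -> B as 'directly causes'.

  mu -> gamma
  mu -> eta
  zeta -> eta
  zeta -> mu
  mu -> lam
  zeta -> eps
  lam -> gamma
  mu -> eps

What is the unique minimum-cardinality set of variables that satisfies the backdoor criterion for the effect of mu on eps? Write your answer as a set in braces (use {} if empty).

{zeta}

Variables eligible for adjustment (non-descendants of mu, excluding mu and eps): {zeta}.
Backdoor paths from mu to eps:
  P1: mu <- zeta -> eps
The empty set is not sufficient: P1 (mu <- zeta -> eps) has no collider blocking it and no conditioned non-collider, so it is open.
Try {zeta}:
  P1: blocked at fork node zeta ∈ conditioning set.
{zeta} contains no descendant of mu and blocks every backdoor path.
{zeta} is the unique smallest valid adjustment set.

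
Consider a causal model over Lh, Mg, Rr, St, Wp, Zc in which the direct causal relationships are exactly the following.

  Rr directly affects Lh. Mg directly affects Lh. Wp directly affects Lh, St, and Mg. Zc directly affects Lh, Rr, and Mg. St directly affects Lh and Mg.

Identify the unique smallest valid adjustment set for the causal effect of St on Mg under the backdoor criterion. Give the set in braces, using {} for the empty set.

Variables eligible for adjustment (non-descendants of St, excluding St and Mg): {Rr, Wp, Zc}.
Backdoor paths from St to Mg:
  P1: St <- Wp -> Mg
  P2: St <- Wp -> Lh <- Zc -> Mg
  P3: St <- Wp -> Lh <- Rr <- Zc -> Mg
  P4: St <- Wp -> Lh <- Mg
The empty set is not sufficient: P1 (St <- Wp -> Mg) has no collider blocking it and no conditioned non-collider, so it is open.
Try {Wp}:
  P1: blocked at fork node Wp ∈ conditioning set.
  P2: blocked at fork node Wp ∈ conditioning set.
  P3: blocked at fork node Wp ∈ conditioning set.
  P4: blocked at fork node Wp ∈ conditioning set.
{Wp} contains no descendant of St and blocks every backdoor path.
No other singleton works — e.g. {Zc} leaves P1 open — so {Wp} is the unique smallest valid adjustment set.

{Wp}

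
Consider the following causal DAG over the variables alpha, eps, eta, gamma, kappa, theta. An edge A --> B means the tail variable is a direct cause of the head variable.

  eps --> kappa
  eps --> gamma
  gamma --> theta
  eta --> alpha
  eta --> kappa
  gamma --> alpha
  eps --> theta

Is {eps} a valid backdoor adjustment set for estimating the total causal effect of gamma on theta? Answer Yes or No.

Yes

Backdoor paths from gamma to theta (paths whose first edge points into gamma):
  P1: gamma <- eps -> theta
Condition 1 (no descendant of gamma in the set): holds — descendants of gamma are {alpha, theta}; none are in {eps}.
Condition 2 (every backdoor path blocked by {eps}):
  P1: blocked at fork node eps ∈ conditioning set.
{eps} satisfies the backdoor criterion.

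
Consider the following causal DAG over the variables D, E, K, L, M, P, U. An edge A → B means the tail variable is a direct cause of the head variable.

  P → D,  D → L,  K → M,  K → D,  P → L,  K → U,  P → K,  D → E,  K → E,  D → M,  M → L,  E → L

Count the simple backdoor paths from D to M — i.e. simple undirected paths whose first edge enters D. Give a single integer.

7

A backdoor path from D to M is any simple undirected path whose first edge points into D (i.e. leaves D via a parent).
Parents of D: {K, P}.
Enumerating:
  P1: D <- P -> K -> E -> L <- M
  P2: D <- P -> K -> M
  P3: D <- P -> L <- E <- K -> M
  P4: D <- P -> L <- M
  P5: D <- K <- P -> L <- M
  P6: D <- K -> E -> L <- M
  P7: D <- K -> M
That exhausts the simple backdoor paths. Count: 7.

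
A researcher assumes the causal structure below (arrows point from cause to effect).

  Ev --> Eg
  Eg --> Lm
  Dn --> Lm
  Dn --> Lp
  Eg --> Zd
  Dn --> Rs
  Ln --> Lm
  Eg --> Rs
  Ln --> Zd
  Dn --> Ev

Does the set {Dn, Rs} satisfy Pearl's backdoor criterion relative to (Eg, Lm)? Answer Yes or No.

No

Backdoor paths from Eg to Lm (paths whose first edge points into Eg):
  P1: Eg <- Ev <- Dn -> Lm
Condition 1 (no descendant of Eg in the set): FAILS — Rs is a descendant of Eg.
Condition 2 (every backdoor path blocked by {Dn, Rs}):
  P1: blocked at fork node Dn ∈ conditioning set.
{Dn, Rs} does not satisfy the backdoor criterion.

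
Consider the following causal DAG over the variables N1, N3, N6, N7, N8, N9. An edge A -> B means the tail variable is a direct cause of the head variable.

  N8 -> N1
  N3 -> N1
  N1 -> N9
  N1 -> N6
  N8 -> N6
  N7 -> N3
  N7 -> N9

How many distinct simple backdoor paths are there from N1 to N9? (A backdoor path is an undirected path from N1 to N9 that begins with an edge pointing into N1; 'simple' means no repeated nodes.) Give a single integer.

A backdoor path from N1 to N9 is any simple undirected path whose first edge points into N1 (i.e. leaves N1 via a parent).
Parents of N1: {N3, N8}.
Enumerating:
  P1: N1 <- N3 <- N7 -> N9
That exhausts the simple backdoor paths. Count: 1.

1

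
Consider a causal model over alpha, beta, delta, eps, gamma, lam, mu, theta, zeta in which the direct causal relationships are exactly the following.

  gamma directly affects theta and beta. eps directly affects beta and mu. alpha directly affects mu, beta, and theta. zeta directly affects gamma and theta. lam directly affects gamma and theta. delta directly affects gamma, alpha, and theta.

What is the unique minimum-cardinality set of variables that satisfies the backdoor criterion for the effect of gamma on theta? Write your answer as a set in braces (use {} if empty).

Variables eligible for adjustment (non-descendants of gamma, excluding gamma and theta): {alpha, delta, eps, lam, mu, zeta}.
Backdoor paths from gamma to theta:
  P1: gamma <- delta -> alpha -> theta
  P2: gamma <- delta -> theta
  P3: gamma <- lam -> theta
  P4: gamma <- zeta -> theta
The empty set is not sufficient: P1 (gamma <- delta -> alpha -> theta) has no collider blocking it and no conditioned non-collider, so it is open.
Try {delta, lam, zeta}:
  P1: blocked at fork node delta ∈ conditioning set.
  P2: blocked at fork node delta ∈ conditioning set.
  P3: blocked at fork node lam ∈ conditioning set.
  P4: blocked at fork node zeta ∈ conditioning set.
{delta, lam, zeta} contains no descendant of gamma and blocks every backdoor path.
Every element of {delta, lam, zeta} is needed (dropping delta leaves P1 open; dropping lam leaves P3 open; dropping zeta leaves P4 open), so no proper subset is valid.
Among all size-3 subsets of the eligible variables, only {delta, lam, zeta} blocks every backdoor path, so it is the unique smallest valid adjustment set.

{delta, lam, zeta}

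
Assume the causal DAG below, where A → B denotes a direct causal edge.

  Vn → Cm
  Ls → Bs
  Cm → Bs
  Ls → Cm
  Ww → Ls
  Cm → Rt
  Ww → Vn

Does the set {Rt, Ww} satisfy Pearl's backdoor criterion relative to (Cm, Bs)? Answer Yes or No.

Backdoor paths from Cm to Bs (paths whose first edge points into Cm):
  P1: Cm <- Vn <- Ww -> Ls -> Bs
  P2: Cm <- Ls -> Bs
Condition 1 (no descendant of Cm in the set): FAILS — Rt is a descendant of Cm.
Condition 2 (every backdoor path blocked by {Rt, Ww}):
  P1: blocked at fork node Ww ∈ conditioning set.
  P2: open — no interior node is in the conditioning set.
{Rt, Ww} does not satisfy the backdoor criterion.

No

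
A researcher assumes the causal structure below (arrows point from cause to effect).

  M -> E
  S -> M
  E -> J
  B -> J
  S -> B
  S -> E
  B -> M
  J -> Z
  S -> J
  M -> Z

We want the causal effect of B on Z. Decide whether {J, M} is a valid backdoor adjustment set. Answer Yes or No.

No

Backdoor paths from B to Z (paths whose first edge points into B):
  P1: B <- S -> M -> E -> J -> Z
  P2: B <- S -> M -> Z
  P3: B <- S -> E <- M -> Z
  P4: B <- S -> E -> J -> Z
  P5: B <- S -> J <- E <- M -> Z
  P6: B <- S -> J -> Z
Condition 1 (no descendant of B in the set): FAILS — J and M are descendants of B.
Condition 2 (every backdoor path blocked by {J, M}):
  P1: blocked at chain node M ∈ conditioning set.
  P2: blocked at chain node M ∈ conditioning set.
  P3: blocked at fork node M ∈ conditioning set.
  P4: blocked at chain node J ∈ conditioning set.
  P5: blocked at fork node M ∈ conditioning set.
  P6: blocked at chain node J ∈ conditioning set.
{J, M} does not satisfy the backdoor criterion.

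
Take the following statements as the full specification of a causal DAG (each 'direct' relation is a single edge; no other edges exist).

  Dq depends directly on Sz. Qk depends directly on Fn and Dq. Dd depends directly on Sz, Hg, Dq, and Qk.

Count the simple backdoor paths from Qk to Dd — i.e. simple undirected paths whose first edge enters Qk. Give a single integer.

2

A backdoor path from Qk to Dd is any simple undirected path whose first edge points into Qk (i.e. leaves Qk via a parent).
Parents of Qk: {Dq, Fn}.
Enumerating:
  P1: Qk <- Dq <- Sz -> Dd
  P2: Qk <- Dq -> Dd
That exhausts the simple backdoor paths. Count: 2.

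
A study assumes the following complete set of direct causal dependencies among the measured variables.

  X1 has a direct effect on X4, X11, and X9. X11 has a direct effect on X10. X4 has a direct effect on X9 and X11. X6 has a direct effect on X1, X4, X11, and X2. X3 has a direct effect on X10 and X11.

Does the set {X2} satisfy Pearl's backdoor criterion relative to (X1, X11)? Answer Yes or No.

Backdoor paths from X1 to X11 (paths whose first edge points into X1):
  P1: X1 <- X6 -> X4 -> X11
  P2: X1 <- X6 -> X11
Condition 1 (no descendant of X1 in the set): holds — descendants of X1 are {X10, X11, X4, X9}; none are in {X2}.
Condition 2 (every backdoor path blocked by {X2}):
  P1: open — no interior node is in the conditioning set.
  P2: open — no interior node is in the conditioning set.
{X2} does not satisfy the backdoor criterion.

No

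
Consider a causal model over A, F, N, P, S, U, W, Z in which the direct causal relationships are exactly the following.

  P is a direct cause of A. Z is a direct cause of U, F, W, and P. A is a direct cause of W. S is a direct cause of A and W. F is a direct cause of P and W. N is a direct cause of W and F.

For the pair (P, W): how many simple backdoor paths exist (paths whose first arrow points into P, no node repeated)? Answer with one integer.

6

A backdoor path from P to W is any simple undirected path whose first edge points into P (i.e. leaves P via a parent).
Parents of P: {F, Z}.
Enumerating:
  P1: P <- Z -> F <- N -> W
  P2: P <- Z -> F -> W
  P3: P <- Z -> W
  P4: P <- F <- Z -> W
  P5: P <- F <- N -> W
  P6: P <- F -> W
That exhausts the simple backdoor paths. Count: 6.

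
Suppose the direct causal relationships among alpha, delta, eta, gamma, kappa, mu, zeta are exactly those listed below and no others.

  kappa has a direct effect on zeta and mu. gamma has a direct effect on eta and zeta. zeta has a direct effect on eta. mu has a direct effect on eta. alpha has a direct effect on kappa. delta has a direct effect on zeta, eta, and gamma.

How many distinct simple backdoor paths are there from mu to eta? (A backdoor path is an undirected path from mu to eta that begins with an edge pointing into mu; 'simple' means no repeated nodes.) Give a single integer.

5

A backdoor path from mu to eta is any simple undirected path whose first edge points into mu (i.e. leaves mu via a parent).
Parents of mu: {kappa}.
Enumerating:
  P1: mu <- kappa -> zeta <- delta -> gamma -> eta
  P2: mu <- kappa -> zeta <- delta -> eta
  P3: mu <- kappa -> zeta <- gamma <- delta -> eta
  P4: mu <- kappa -> zeta <- gamma -> eta
  P5: mu <- kappa -> zeta -> eta
That exhausts the simple backdoor paths. Count: 5.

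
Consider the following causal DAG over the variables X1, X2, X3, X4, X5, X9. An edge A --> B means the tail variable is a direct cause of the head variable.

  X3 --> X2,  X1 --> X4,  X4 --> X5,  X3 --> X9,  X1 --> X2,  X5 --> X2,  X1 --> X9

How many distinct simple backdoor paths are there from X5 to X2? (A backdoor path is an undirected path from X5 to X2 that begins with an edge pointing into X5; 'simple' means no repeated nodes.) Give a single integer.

A backdoor path from X5 to X2 is any simple undirected path whose first edge points into X5 (i.e. leaves X5 via a parent).
Parents of X5: {X4}.
Enumerating:
  P1: X5 <- X4 <- X1 -> X2
  P2: X5 <- X4 <- X1 -> X9 <- X3 -> X2
That exhausts the simple backdoor paths. Count: 2.

2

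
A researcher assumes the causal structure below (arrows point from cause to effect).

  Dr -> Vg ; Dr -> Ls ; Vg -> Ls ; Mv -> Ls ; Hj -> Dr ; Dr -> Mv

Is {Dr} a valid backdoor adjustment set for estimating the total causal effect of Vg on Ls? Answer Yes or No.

Backdoor paths from Vg to Ls (paths whose first edge points into Vg):
  P1: Vg <- Dr -> Mv -> Ls
  P2: Vg <- Dr -> Ls
Condition 1 (no descendant of Vg in the set): holds — descendants of Vg are {Ls}; none are in {Dr}.
Condition 2 (every backdoor path blocked by {Dr}):
  P1: blocked at fork node Dr ∈ conditioning set.
  P2: blocked at fork node Dr ∈ conditioning set.
{Dr} satisfies the backdoor criterion.

Yes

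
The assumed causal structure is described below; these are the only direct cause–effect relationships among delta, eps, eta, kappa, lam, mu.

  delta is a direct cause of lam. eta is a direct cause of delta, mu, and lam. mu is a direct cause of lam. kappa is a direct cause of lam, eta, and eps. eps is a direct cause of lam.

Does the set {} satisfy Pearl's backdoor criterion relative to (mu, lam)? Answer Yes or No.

No

Backdoor paths from mu to lam (paths whose first edge points into mu):
  P1: mu <- eta <- kappa -> eps -> lam
  P2: mu <- eta <- kappa -> lam
  P3: mu <- eta -> delta -> lam
  P4: mu <- eta -> lam
Condition 1 (no descendant of mu in the set): holds — descendants of mu are {lam}; none are in {}.
Condition 2 (every backdoor path blocked by {}):
  P1: open — no interior node is in the conditioning set.
  P2: open — no interior node is in the conditioning set.
  P3: open — no interior node is in the conditioning set.
  P4: open — no interior node is in the conditioning set.
{} does not satisfy the backdoor criterion.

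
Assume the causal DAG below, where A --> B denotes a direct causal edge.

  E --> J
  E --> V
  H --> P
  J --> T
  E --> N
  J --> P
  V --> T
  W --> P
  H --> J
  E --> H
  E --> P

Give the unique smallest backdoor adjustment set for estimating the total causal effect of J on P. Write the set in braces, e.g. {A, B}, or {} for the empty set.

Variables eligible for adjustment (non-descendants of J, excluding J and P): {E, H, N, V, W}.
Backdoor paths from J to P:
  P1: J <- E -> H -> P
  P2: J <- E -> P
  P3: J <- H <- E -> P
  P4: J <- H -> P
The empty set is not sufficient: P1 (J <- E -> H -> P) has no collider blocking it and no conditioned non-collider, so it is open.
Try {E, H}:
  P1: blocked at fork node E ∈ conditioning set.
  P2: blocked at fork node E ∈ conditioning set.
  P3: blocked at chain node H ∈ conditioning set.
  P4: blocked at fork node H ∈ conditioning set.
{E, H} contains no descendant of J and blocks every backdoor path.
Every element of {E, H} is needed (dropping E leaves P2 open; dropping H leaves P4 open), so no proper subset is valid.
Among all size-2 subsets of the eligible variables, only {E, H} blocks every backdoor path, so it is the unique smallest valid adjustment set.

{E, H}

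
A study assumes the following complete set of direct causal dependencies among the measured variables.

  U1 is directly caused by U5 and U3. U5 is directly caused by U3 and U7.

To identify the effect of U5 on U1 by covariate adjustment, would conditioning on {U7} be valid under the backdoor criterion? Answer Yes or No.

No

Backdoor paths from U5 to U1 (paths whose first edge points into U5):
  P1: U5 <- U3 -> U1
Condition 1 (no descendant of U5 in the set): holds — descendants of U5 are {U1}; none are in {U7}.
Condition 2 (every backdoor path blocked by {U7}):
  P1: open — no interior node is in the conditioning set.
{U7} does not satisfy the backdoor criterion.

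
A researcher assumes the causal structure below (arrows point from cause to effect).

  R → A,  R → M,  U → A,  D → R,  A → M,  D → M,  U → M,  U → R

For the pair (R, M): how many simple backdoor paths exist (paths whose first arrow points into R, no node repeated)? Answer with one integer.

A backdoor path from R to M is any simple undirected path whose first edge points into R (i.e. leaves R via a parent).
Parents of R: {D, U}.
Enumerating:
  P1: R <- U -> A -> M
  P2: R <- U -> M
  P3: R <- D -> M
That exhausts the simple backdoor paths. Count: 3.

3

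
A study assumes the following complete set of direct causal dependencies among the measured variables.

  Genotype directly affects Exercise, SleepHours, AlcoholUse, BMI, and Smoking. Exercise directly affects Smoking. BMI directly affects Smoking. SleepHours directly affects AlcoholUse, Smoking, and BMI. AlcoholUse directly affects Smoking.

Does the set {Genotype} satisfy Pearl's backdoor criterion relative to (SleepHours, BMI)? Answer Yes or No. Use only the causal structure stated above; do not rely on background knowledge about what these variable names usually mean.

Yes

Backdoor paths from SleepHours to BMI (paths whose first edge points into SleepHours):
  P1: SleepHours <- Genotype -> BMI
  P2: SleepHours <- Genotype -> Exercise -> Smoking <- BMI
  P3: SleepHours <- Genotype -> AlcoholUse -> Smoking <- BMI
  P4: SleepHours <- Genotype -> Smoking <- BMI
Condition 1 (no descendant of SleepHours in the set): holds — descendants of SleepHours are {AlcoholUse, BMI, Smoking}; none are in {Genotype}.
Condition 2 (every backdoor path blocked by {Genotype}):
  P1: blocked at fork node Genotype ∈ conditioning set.
  P2: blocked at fork node Genotype ∈ conditioning set.
  P3: blocked at fork node Genotype ∈ conditioning set.
  P4: blocked at fork node Genotype ∈ conditioning set.
{Genotype} satisfies the backdoor criterion.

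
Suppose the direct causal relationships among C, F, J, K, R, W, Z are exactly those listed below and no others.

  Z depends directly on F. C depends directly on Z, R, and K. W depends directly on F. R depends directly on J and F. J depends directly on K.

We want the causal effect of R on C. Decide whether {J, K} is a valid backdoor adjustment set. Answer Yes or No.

Backdoor paths from R to C (paths whose first edge points into R):
  P1: R <- F -> Z -> C
  P2: R <- J <- K -> C
Condition 1 (no descendant of R in the set): holds — descendants of R are {C}; none are in {J, K}.
Condition 2 (every backdoor path blocked by {J, K}):
  P1: open — no interior node is in the conditioning set.
  P2: blocked at chain node J ∈ conditioning set.
{J, K} does not satisfy the backdoor criterion.

No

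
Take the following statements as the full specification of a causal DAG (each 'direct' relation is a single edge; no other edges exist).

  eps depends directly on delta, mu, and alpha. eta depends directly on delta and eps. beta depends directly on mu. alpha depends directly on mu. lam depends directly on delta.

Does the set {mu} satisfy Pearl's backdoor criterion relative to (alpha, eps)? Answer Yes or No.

Backdoor paths from alpha to eps (paths whose first edge points into alpha):
  P1: alpha <- mu -> eps
Condition 1 (no descendant of alpha in the set): holds — descendants of alpha are {eps, eta}; none are in {mu}.
Condition 2 (every backdoor path blocked by {mu}):
  P1: blocked at fork node mu ∈ conditioning set.
{mu} satisfies the backdoor criterion.

Yes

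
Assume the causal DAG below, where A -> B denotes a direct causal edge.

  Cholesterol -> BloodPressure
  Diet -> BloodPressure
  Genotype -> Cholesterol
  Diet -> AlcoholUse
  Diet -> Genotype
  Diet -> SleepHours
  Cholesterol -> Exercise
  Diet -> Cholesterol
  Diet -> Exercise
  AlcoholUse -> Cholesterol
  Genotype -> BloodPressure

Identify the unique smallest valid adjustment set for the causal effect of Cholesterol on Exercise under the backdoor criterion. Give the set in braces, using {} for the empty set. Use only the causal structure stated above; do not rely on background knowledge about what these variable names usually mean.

Variables eligible for adjustment (non-descendants of Cholesterol, excluding Cholesterol and Exercise): {AlcoholUse, Diet, Genotype, SleepHours}.
Backdoor paths from Cholesterol to Exercise:
  P1: Cholesterol <- Diet -> Exercise
  P2: Cholesterol <- AlcoholUse <- Diet -> Exercise
  P3: Cholesterol <- Genotype <- Diet -> Exercise
  P4: Cholesterol <- Genotype -> BloodPressure <- Diet -> Exercise
The empty set is not sufficient: P1 (Cholesterol <- Diet -> Exercise) has no collider blocking it and no conditioned non-collider, so it is open.
Try {Diet}:
  P1: blocked at fork node Diet ∈ conditioning set.
  P2: blocked at fork node Diet ∈ conditioning set.
  P3: blocked at fork node Diet ∈ conditioning set.
  P4: blocked at collider BloodPressure (neither it nor any descendant is in the conditioning set).
{Diet} contains no descendant of Cholesterol and blocks every backdoor path.
No other singleton works — e.g. {SleepHours} leaves P1 open — so {Diet} is the unique smallest valid adjustment set.

{Diet}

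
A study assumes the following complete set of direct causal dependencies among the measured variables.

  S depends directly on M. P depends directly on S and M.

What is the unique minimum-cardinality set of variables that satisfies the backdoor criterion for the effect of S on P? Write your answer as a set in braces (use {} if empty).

{M}

Variables eligible for adjustment (non-descendants of S, excluding S and P): {M}.
Backdoor paths from S to P:
  P1: S <- M -> P
The empty set is not sufficient: P1 (S <- M -> P) has no collider blocking it and no conditioned non-collider, so it is open.
Try {M}:
  P1: blocked at fork node M ∈ conditioning set.
{M} contains no descendant of S and blocks every backdoor path.
{M} is the unique smallest valid adjustment set.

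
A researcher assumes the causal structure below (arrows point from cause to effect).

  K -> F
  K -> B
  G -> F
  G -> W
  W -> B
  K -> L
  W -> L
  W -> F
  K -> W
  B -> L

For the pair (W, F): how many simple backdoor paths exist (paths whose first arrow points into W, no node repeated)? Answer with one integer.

A backdoor path from W to F is any simple undirected path whose first edge points into W (i.e. leaves W via a parent).
Parents of W: {G, K}.
Enumerating:
  P1: W <- K -> F
  P2: W <- G -> F
That exhausts the simple backdoor paths. Count: 2.

2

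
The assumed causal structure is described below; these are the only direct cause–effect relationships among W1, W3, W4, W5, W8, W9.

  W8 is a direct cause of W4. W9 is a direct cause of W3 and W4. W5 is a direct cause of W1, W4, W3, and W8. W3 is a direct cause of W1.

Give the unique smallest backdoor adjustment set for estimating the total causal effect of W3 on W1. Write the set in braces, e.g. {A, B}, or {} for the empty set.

{W5}

Variables eligible for adjustment (non-descendants of W3, excluding W3 and W1): {W4, W5, W8, W9}.
Backdoor paths from W3 to W1:
  P1: W3 <- W5 -> W1
  P2: W3 <- W9 -> W4 <- W5 -> W1
  P3: W3 <- W9 -> W4 <- W8 <- W5 -> W1
The empty set is not sufficient: P1 (W3 <- W5 -> W1) has no collider blocking it and no conditioned non-collider, so it is open.
Try {W5}:
  P1: blocked at fork node W5 ∈ conditioning set.
  P2: blocked at collider W4 (neither it nor any descendant is in the conditioning set).
  P3: blocked at collider W4 (neither it nor any descendant is in the conditioning set).
{W5} contains no descendant of W3 and blocks every backdoor path.
No other singleton works — e.g. {W8} leaves P1 open — so {W5} is the unique smallest valid adjustment set.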